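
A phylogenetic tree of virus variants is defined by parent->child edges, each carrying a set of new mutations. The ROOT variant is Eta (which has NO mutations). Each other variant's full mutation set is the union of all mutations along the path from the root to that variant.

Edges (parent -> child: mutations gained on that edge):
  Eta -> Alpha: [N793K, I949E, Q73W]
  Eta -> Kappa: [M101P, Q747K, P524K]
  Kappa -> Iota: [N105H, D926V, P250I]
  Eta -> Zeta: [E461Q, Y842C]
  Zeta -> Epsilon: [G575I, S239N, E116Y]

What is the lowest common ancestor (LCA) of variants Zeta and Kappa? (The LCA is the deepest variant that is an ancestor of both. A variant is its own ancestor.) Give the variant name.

Path from root to Zeta: Eta -> Zeta
  ancestors of Zeta: {Eta, Zeta}
Path from root to Kappa: Eta -> Kappa
  ancestors of Kappa: {Eta, Kappa}
Common ancestors: {Eta}
Walk up from Kappa: Kappa (not in ancestors of Zeta), Eta (in ancestors of Zeta)
Deepest common ancestor (LCA) = Eta

Answer: Eta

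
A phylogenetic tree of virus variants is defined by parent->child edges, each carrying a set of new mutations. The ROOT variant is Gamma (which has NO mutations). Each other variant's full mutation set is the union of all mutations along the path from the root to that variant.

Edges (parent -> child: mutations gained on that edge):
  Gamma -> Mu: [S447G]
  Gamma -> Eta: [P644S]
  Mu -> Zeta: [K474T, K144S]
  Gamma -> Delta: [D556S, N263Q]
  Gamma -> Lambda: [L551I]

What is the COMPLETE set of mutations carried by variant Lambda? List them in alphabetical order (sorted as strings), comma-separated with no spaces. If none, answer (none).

At Gamma: gained [] -> total []
At Lambda: gained ['L551I'] -> total ['L551I']

Answer: L551I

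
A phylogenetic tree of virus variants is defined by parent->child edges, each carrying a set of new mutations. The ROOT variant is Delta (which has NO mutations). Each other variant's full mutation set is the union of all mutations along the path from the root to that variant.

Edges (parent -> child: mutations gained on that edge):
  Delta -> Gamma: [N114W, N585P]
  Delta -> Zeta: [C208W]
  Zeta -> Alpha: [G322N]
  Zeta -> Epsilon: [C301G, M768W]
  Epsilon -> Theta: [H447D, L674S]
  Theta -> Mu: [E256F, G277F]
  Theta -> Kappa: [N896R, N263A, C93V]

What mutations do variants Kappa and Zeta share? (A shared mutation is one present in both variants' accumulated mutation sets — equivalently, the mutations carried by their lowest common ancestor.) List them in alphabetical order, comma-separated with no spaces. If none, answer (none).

Answer: C208W

Derivation:
Accumulating mutations along path to Kappa:
  At Delta: gained [] -> total []
  At Zeta: gained ['C208W'] -> total ['C208W']
  At Epsilon: gained ['C301G', 'M768W'] -> total ['C208W', 'C301G', 'M768W']
  At Theta: gained ['H447D', 'L674S'] -> total ['C208W', 'C301G', 'H447D', 'L674S', 'M768W']
  At Kappa: gained ['N896R', 'N263A', 'C93V'] -> total ['C208W', 'C301G', 'C93V', 'H447D', 'L674S', 'M768W', 'N263A', 'N896R']
Mutations(Kappa) = ['C208W', 'C301G', 'C93V', 'H447D', 'L674S', 'M768W', 'N263A', 'N896R']
Accumulating mutations along path to Zeta:
  At Delta: gained [] -> total []
  At Zeta: gained ['C208W'] -> total ['C208W']
Mutations(Zeta) = ['C208W']
Intersection: ['C208W', 'C301G', 'C93V', 'H447D', 'L674S', 'M768W', 'N263A', 'N896R'] ∩ ['C208W'] = ['C208W']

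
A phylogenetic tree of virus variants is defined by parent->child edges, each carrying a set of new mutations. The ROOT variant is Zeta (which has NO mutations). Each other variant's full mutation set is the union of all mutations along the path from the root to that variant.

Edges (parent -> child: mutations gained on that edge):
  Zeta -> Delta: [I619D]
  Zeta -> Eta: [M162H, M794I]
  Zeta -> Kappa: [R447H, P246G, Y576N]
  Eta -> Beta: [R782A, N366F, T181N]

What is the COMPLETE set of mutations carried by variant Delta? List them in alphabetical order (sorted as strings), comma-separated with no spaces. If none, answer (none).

Answer: I619D

Derivation:
At Zeta: gained [] -> total []
At Delta: gained ['I619D'] -> total ['I619D']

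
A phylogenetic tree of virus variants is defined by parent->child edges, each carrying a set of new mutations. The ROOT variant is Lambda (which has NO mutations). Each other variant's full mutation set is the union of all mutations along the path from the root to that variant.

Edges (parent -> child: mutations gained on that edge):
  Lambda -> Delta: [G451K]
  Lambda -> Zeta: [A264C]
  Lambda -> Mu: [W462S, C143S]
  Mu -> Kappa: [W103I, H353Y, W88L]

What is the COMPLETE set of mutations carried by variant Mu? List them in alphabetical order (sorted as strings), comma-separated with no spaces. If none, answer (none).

Answer: C143S,W462S

Derivation:
At Lambda: gained [] -> total []
At Mu: gained ['W462S', 'C143S'] -> total ['C143S', 'W462S']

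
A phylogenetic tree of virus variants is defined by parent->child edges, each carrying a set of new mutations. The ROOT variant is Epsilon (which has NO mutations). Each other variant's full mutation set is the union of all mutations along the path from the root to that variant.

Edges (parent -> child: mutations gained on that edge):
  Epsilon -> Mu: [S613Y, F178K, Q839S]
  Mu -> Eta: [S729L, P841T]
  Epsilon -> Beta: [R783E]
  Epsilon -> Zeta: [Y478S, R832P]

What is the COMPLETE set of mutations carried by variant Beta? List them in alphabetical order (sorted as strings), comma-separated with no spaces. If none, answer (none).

At Epsilon: gained [] -> total []
At Beta: gained ['R783E'] -> total ['R783E']

Answer: R783E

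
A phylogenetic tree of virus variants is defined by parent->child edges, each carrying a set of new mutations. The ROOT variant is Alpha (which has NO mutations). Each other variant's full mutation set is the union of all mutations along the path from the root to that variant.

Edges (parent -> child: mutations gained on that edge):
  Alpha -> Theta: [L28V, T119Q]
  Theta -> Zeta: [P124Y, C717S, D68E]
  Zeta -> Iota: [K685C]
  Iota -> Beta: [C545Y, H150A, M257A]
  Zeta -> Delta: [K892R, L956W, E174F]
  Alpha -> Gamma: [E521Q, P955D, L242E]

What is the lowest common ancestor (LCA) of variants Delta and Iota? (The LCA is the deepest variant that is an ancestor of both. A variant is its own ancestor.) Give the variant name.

Path from root to Delta: Alpha -> Theta -> Zeta -> Delta
  ancestors of Delta: {Alpha, Theta, Zeta, Delta}
Path from root to Iota: Alpha -> Theta -> Zeta -> Iota
  ancestors of Iota: {Alpha, Theta, Zeta, Iota}
Common ancestors: {Alpha, Theta, Zeta}
Walk up from Iota: Iota (not in ancestors of Delta), Zeta (in ancestors of Delta), Theta (in ancestors of Delta), Alpha (in ancestors of Delta)
Deepest common ancestor (LCA) = Zeta

Answer: Zeta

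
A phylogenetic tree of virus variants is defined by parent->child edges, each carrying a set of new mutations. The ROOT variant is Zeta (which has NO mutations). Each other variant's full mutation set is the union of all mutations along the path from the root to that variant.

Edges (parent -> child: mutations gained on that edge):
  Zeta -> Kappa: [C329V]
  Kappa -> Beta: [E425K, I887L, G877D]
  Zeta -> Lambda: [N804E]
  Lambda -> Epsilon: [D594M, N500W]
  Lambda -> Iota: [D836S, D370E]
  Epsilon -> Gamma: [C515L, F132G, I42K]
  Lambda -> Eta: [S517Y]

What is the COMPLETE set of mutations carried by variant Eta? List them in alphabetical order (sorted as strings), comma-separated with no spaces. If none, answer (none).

Answer: N804E,S517Y

Derivation:
At Zeta: gained [] -> total []
At Lambda: gained ['N804E'] -> total ['N804E']
At Eta: gained ['S517Y'] -> total ['N804E', 'S517Y']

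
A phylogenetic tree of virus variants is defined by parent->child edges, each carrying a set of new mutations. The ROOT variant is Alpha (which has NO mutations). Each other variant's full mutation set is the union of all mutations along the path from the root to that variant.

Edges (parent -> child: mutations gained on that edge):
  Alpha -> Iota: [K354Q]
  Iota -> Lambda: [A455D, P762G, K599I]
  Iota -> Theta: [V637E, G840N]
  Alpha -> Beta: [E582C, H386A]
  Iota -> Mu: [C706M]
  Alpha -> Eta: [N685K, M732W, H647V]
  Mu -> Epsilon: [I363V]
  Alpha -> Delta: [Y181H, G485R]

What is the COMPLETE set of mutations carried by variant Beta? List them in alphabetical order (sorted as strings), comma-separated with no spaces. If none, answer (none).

Answer: E582C,H386A

Derivation:
At Alpha: gained [] -> total []
At Beta: gained ['E582C', 'H386A'] -> total ['E582C', 'H386A']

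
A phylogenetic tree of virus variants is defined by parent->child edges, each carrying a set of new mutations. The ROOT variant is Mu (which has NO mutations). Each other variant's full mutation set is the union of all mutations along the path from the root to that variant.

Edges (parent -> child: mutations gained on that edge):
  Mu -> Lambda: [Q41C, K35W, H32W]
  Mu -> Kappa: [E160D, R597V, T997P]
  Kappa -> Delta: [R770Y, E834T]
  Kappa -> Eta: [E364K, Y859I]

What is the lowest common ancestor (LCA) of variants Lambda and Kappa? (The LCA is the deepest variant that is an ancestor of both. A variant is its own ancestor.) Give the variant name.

Answer: Mu

Derivation:
Path from root to Lambda: Mu -> Lambda
  ancestors of Lambda: {Mu, Lambda}
Path from root to Kappa: Mu -> Kappa
  ancestors of Kappa: {Mu, Kappa}
Common ancestors: {Mu}
Walk up from Kappa: Kappa (not in ancestors of Lambda), Mu (in ancestors of Lambda)
Deepest common ancestor (LCA) = Mu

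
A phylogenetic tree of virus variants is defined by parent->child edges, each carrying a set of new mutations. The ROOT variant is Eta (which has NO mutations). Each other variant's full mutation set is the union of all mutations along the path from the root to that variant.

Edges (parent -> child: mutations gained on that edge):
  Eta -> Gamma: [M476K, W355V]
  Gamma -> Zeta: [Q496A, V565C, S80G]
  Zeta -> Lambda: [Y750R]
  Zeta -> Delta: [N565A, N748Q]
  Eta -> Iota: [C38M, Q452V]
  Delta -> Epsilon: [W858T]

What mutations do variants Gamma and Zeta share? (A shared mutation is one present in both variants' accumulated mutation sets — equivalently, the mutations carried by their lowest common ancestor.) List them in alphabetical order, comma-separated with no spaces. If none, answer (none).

Answer: M476K,W355V

Derivation:
Accumulating mutations along path to Gamma:
  At Eta: gained [] -> total []
  At Gamma: gained ['M476K', 'W355V'] -> total ['M476K', 'W355V']
Mutations(Gamma) = ['M476K', 'W355V']
Accumulating mutations along path to Zeta:
  At Eta: gained [] -> total []
  At Gamma: gained ['M476K', 'W355V'] -> total ['M476K', 'W355V']
  At Zeta: gained ['Q496A', 'V565C', 'S80G'] -> total ['M476K', 'Q496A', 'S80G', 'V565C', 'W355V']
Mutations(Zeta) = ['M476K', 'Q496A', 'S80G', 'V565C', 'W355V']
Intersection: ['M476K', 'W355V'] ∩ ['M476K', 'Q496A', 'S80G', 'V565C', 'W355V'] = ['M476K', 'W355V']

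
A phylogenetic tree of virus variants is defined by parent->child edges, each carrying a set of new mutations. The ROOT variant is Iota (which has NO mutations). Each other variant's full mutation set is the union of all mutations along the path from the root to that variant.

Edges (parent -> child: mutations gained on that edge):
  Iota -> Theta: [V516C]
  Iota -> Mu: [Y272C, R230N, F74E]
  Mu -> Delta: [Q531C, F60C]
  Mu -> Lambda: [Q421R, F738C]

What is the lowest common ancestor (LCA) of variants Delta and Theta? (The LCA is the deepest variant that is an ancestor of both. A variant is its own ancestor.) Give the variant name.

Answer: Iota

Derivation:
Path from root to Delta: Iota -> Mu -> Delta
  ancestors of Delta: {Iota, Mu, Delta}
Path from root to Theta: Iota -> Theta
  ancestors of Theta: {Iota, Theta}
Common ancestors: {Iota}
Walk up from Theta: Theta (not in ancestors of Delta), Iota (in ancestors of Delta)
Deepest common ancestor (LCA) = Iota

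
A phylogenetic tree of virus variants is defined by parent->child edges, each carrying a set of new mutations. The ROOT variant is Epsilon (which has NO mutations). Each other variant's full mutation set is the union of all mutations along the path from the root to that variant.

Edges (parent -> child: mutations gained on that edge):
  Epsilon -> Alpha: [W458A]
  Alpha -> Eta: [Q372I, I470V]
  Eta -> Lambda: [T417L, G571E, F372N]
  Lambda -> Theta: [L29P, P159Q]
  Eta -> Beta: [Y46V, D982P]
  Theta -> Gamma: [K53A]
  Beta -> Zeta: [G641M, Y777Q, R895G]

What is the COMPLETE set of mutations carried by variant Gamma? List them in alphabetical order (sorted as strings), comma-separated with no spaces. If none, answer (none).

Answer: F372N,G571E,I470V,K53A,L29P,P159Q,Q372I,T417L,W458A

Derivation:
At Epsilon: gained [] -> total []
At Alpha: gained ['W458A'] -> total ['W458A']
At Eta: gained ['Q372I', 'I470V'] -> total ['I470V', 'Q372I', 'W458A']
At Lambda: gained ['T417L', 'G571E', 'F372N'] -> total ['F372N', 'G571E', 'I470V', 'Q372I', 'T417L', 'W458A']
At Theta: gained ['L29P', 'P159Q'] -> total ['F372N', 'G571E', 'I470V', 'L29P', 'P159Q', 'Q372I', 'T417L', 'W458A']
At Gamma: gained ['K53A'] -> total ['F372N', 'G571E', 'I470V', 'K53A', 'L29P', 'P159Q', 'Q372I', 'T417L', 'W458A']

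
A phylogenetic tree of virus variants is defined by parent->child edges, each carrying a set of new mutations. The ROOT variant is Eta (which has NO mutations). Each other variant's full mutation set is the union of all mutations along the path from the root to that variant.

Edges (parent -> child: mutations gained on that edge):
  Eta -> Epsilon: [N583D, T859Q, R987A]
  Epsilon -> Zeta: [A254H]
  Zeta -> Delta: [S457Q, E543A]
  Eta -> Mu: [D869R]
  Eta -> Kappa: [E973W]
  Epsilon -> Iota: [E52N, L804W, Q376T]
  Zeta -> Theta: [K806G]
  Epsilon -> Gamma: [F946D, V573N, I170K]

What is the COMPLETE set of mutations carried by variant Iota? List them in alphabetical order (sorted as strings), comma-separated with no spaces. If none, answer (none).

At Eta: gained [] -> total []
At Epsilon: gained ['N583D', 'T859Q', 'R987A'] -> total ['N583D', 'R987A', 'T859Q']
At Iota: gained ['E52N', 'L804W', 'Q376T'] -> total ['E52N', 'L804W', 'N583D', 'Q376T', 'R987A', 'T859Q']

Answer: E52N,L804W,N583D,Q376T,R987A,T859Q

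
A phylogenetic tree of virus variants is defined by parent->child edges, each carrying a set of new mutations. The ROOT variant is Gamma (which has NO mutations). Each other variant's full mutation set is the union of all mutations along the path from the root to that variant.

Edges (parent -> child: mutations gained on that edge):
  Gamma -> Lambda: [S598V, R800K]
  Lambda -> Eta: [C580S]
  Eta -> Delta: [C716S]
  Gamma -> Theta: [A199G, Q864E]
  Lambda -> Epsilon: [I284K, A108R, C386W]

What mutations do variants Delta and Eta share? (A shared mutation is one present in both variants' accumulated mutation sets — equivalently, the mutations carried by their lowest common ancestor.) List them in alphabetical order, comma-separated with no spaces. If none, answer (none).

Accumulating mutations along path to Delta:
  At Gamma: gained [] -> total []
  At Lambda: gained ['S598V', 'R800K'] -> total ['R800K', 'S598V']
  At Eta: gained ['C580S'] -> total ['C580S', 'R800K', 'S598V']
  At Delta: gained ['C716S'] -> total ['C580S', 'C716S', 'R800K', 'S598V']
Mutations(Delta) = ['C580S', 'C716S', 'R800K', 'S598V']
Accumulating mutations along path to Eta:
  At Gamma: gained [] -> total []
  At Lambda: gained ['S598V', 'R800K'] -> total ['R800K', 'S598V']
  At Eta: gained ['C580S'] -> total ['C580S', 'R800K', 'S598V']
Mutations(Eta) = ['C580S', 'R800K', 'S598V']
Intersection: ['C580S', 'C716S', 'R800K', 'S598V'] ∩ ['C580S', 'R800K', 'S598V'] = ['C580S', 'R800K', 'S598V']

Answer: C580S,R800K,S598V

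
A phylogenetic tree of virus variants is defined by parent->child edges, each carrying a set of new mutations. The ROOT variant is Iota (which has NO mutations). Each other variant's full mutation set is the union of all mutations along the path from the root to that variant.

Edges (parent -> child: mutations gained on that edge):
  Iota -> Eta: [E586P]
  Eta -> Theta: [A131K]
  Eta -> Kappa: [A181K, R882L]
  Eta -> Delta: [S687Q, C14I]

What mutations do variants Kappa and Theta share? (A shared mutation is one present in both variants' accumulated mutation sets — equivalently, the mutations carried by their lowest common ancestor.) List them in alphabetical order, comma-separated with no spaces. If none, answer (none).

Accumulating mutations along path to Kappa:
  At Iota: gained [] -> total []
  At Eta: gained ['E586P'] -> total ['E586P']
  At Kappa: gained ['A181K', 'R882L'] -> total ['A181K', 'E586P', 'R882L']
Mutations(Kappa) = ['A181K', 'E586P', 'R882L']
Accumulating mutations along path to Theta:
  At Iota: gained [] -> total []
  At Eta: gained ['E586P'] -> total ['E586P']
  At Theta: gained ['A131K'] -> total ['A131K', 'E586P']
Mutations(Theta) = ['A131K', 'E586P']
Intersection: ['A181K', 'E586P', 'R882L'] ∩ ['A131K', 'E586P'] = ['E586P']

Answer: E586P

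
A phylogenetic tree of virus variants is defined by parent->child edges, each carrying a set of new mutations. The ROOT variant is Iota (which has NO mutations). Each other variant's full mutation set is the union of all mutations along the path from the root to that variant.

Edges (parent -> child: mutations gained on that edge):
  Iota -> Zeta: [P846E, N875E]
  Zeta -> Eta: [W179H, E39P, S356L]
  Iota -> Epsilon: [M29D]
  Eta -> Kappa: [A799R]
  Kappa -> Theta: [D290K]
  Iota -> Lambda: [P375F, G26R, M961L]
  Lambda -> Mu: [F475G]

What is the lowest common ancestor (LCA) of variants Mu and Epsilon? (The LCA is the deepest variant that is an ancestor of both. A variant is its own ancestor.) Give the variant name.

Path from root to Mu: Iota -> Lambda -> Mu
  ancestors of Mu: {Iota, Lambda, Mu}
Path from root to Epsilon: Iota -> Epsilon
  ancestors of Epsilon: {Iota, Epsilon}
Common ancestors: {Iota}
Walk up from Epsilon: Epsilon (not in ancestors of Mu), Iota (in ancestors of Mu)
Deepest common ancestor (LCA) = Iota

Answer: Iota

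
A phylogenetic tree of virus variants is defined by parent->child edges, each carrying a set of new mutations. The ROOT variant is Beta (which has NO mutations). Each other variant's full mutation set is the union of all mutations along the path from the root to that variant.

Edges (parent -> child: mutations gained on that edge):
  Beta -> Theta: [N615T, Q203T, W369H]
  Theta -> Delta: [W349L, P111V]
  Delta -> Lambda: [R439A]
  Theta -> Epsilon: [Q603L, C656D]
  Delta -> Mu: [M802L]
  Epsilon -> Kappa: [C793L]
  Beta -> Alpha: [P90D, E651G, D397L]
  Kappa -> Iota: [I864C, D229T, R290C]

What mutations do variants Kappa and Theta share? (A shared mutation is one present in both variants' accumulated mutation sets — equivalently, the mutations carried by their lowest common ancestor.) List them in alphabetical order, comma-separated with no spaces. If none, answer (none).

Answer: N615T,Q203T,W369H

Derivation:
Accumulating mutations along path to Kappa:
  At Beta: gained [] -> total []
  At Theta: gained ['N615T', 'Q203T', 'W369H'] -> total ['N615T', 'Q203T', 'W369H']
  At Epsilon: gained ['Q603L', 'C656D'] -> total ['C656D', 'N615T', 'Q203T', 'Q603L', 'W369H']
  At Kappa: gained ['C793L'] -> total ['C656D', 'C793L', 'N615T', 'Q203T', 'Q603L', 'W369H']
Mutations(Kappa) = ['C656D', 'C793L', 'N615T', 'Q203T', 'Q603L', 'W369H']
Accumulating mutations along path to Theta:
  At Beta: gained [] -> total []
  At Theta: gained ['N615T', 'Q203T', 'W369H'] -> total ['N615T', 'Q203T', 'W369H']
Mutations(Theta) = ['N615T', 'Q203T', 'W369H']
Intersection: ['C656D', 'C793L', 'N615T', 'Q203T', 'Q603L', 'W369H'] ∩ ['N615T', 'Q203T', 'W369H'] = ['N615T', 'Q203T', 'W369H']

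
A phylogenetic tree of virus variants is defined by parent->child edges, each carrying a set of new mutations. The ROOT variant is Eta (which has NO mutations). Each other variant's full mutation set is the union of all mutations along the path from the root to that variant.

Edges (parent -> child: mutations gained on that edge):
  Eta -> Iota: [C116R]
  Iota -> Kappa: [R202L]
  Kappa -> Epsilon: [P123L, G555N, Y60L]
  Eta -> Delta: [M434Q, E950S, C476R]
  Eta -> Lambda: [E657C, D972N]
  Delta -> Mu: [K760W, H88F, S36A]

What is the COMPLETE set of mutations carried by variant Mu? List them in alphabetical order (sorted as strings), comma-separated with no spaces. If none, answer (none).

Answer: C476R,E950S,H88F,K760W,M434Q,S36A

Derivation:
At Eta: gained [] -> total []
At Delta: gained ['M434Q', 'E950S', 'C476R'] -> total ['C476R', 'E950S', 'M434Q']
At Mu: gained ['K760W', 'H88F', 'S36A'] -> total ['C476R', 'E950S', 'H88F', 'K760W', 'M434Q', 'S36A']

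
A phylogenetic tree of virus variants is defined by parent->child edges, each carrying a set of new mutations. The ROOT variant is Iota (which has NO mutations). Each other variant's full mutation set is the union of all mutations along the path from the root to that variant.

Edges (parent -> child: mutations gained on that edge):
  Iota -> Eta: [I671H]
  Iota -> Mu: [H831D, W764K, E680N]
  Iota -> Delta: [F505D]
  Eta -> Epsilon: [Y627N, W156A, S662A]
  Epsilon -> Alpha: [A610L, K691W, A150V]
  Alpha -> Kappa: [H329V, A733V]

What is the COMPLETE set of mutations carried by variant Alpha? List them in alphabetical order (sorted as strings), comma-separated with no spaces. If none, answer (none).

Answer: A150V,A610L,I671H,K691W,S662A,W156A,Y627N

Derivation:
At Iota: gained [] -> total []
At Eta: gained ['I671H'] -> total ['I671H']
At Epsilon: gained ['Y627N', 'W156A', 'S662A'] -> total ['I671H', 'S662A', 'W156A', 'Y627N']
At Alpha: gained ['A610L', 'K691W', 'A150V'] -> total ['A150V', 'A610L', 'I671H', 'K691W', 'S662A', 'W156A', 'Y627N']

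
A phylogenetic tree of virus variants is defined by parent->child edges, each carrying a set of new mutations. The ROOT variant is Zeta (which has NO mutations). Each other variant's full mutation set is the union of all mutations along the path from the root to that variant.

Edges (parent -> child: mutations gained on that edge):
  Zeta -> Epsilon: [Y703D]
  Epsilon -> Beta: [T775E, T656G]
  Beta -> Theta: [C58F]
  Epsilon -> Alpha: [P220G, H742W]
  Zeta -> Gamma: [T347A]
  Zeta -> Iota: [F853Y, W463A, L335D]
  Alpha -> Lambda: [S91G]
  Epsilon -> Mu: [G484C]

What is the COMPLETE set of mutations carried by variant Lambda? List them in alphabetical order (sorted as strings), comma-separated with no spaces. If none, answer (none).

Answer: H742W,P220G,S91G,Y703D

Derivation:
At Zeta: gained [] -> total []
At Epsilon: gained ['Y703D'] -> total ['Y703D']
At Alpha: gained ['P220G', 'H742W'] -> total ['H742W', 'P220G', 'Y703D']
At Lambda: gained ['S91G'] -> total ['H742W', 'P220G', 'S91G', 'Y703D']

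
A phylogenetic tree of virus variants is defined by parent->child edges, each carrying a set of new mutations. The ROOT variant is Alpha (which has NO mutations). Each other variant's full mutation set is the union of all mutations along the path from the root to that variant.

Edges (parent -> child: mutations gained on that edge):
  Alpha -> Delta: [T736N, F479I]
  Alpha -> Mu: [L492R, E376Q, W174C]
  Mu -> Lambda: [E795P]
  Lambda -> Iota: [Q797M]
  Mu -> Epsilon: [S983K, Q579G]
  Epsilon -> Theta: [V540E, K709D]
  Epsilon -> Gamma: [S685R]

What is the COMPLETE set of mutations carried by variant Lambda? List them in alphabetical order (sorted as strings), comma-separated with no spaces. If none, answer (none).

Answer: E376Q,E795P,L492R,W174C

Derivation:
At Alpha: gained [] -> total []
At Mu: gained ['L492R', 'E376Q', 'W174C'] -> total ['E376Q', 'L492R', 'W174C']
At Lambda: gained ['E795P'] -> total ['E376Q', 'E795P', 'L492R', 'W174C']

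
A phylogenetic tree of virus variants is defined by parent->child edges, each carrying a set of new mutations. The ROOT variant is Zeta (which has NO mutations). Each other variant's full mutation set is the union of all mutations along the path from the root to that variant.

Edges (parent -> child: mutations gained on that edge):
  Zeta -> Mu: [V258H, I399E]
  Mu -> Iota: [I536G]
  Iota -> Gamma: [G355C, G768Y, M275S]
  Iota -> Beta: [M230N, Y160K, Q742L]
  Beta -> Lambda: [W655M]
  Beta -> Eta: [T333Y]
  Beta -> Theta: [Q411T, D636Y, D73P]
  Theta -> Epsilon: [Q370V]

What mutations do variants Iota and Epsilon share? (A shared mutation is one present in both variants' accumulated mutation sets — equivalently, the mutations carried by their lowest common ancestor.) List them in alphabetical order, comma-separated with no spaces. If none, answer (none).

Accumulating mutations along path to Iota:
  At Zeta: gained [] -> total []
  At Mu: gained ['V258H', 'I399E'] -> total ['I399E', 'V258H']
  At Iota: gained ['I536G'] -> total ['I399E', 'I536G', 'V258H']
Mutations(Iota) = ['I399E', 'I536G', 'V258H']
Accumulating mutations along path to Epsilon:
  At Zeta: gained [] -> total []
  At Mu: gained ['V258H', 'I399E'] -> total ['I399E', 'V258H']
  At Iota: gained ['I536G'] -> total ['I399E', 'I536G', 'V258H']
  At Beta: gained ['M230N', 'Y160K', 'Q742L'] -> total ['I399E', 'I536G', 'M230N', 'Q742L', 'V258H', 'Y160K']
  At Theta: gained ['Q411T', 'D636Y', 'D73P'] -> total ['D636Y', 'D73P', 'I399E', 'I536G', 'M230N', 'Q411T', 'Q742L', 'V258H', 'Y160K']
  At Epsilon: gained ['Q370V'] -> total ['D636Y', 'D73P', 'I399E', 'I536G', 'M230N', 'Q370V', 'Q411T', 'Q742L', 'V258H', 'Y160K']
Mutations(Epsilon) = ['D636Y', 'D73P', 'I399E', 'I536G', 'M230N', 'Q370V', 'Q411T', 'Q742L', 'V258H', 'Y160K']
Intersection: ['I399E', 'I536G', 'V258H'] ∩ ['D636Y', 'D73P', 'I399E', 'I536G', 'M230N', 'Q370V', 'Q411T', 'Q742L', 'V258H', 'Y160K'] = ['I399E', 'I536G', 'V258H']

Answer: I399E,I536G,V258H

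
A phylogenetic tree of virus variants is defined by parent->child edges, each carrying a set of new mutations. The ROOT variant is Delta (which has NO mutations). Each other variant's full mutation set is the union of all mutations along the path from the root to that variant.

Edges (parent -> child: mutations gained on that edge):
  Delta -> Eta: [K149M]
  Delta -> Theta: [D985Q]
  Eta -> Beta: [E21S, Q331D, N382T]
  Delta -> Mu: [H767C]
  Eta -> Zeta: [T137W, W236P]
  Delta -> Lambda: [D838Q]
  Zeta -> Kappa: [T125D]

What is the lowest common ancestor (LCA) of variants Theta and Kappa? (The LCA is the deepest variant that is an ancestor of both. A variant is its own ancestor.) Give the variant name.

Path from root to Theta: Delta -> Theta
  ancestors of Theta: {Delta, Theta}
Path from root to Kappa: Delta -> Eta -> Zeta -> Kappa
  ancestors of Kappa: {Delta, Eta, Zeta, Kappa}
Common ancestors: {Delta}
Walk up from Kappa: Kappa (not in ancestors of Theta), Zeta (not in ancestors of Theta), Eta (not in ancestors of Theta), Delta (in ancestors of Theta)
Deepest common ancestor (LCA) = Delta

Answer: Delta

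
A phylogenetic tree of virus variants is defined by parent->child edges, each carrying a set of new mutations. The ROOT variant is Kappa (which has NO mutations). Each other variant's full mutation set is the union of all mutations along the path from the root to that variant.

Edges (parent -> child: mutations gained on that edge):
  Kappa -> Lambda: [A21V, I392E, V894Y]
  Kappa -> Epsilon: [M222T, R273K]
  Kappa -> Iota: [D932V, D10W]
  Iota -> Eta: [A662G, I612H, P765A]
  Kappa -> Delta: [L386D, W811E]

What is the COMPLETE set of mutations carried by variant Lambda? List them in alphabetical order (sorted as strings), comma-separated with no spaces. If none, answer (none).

Answer: A21V,I392E,V894Y

Derivation:
At Kappa: gained [] -> total []
At Lambda: gained ['A21V', 'I392E', 'V894Y'] -> total ['A21V', 'I392E', 'V894Y']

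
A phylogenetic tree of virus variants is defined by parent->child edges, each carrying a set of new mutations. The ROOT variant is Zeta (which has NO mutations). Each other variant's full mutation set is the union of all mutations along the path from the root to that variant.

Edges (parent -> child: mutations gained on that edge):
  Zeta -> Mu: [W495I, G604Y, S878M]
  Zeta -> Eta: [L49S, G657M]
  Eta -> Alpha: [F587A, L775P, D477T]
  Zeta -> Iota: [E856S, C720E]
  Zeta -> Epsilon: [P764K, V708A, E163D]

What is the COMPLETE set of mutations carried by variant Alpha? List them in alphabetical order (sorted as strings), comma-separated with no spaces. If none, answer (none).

At Zeta: gained [] -> total []
At Eta: gained ['L49S', 'G657M'] -> total ['G657M', 'L49S']
At Alpha: gained ['F587A', 'L775P', 'D477T'] -> total ['D477T', 'F587A', 'G657M', 'L49S', 'L775P']

Answer: D477T,F587A,G657M,L49S,L775P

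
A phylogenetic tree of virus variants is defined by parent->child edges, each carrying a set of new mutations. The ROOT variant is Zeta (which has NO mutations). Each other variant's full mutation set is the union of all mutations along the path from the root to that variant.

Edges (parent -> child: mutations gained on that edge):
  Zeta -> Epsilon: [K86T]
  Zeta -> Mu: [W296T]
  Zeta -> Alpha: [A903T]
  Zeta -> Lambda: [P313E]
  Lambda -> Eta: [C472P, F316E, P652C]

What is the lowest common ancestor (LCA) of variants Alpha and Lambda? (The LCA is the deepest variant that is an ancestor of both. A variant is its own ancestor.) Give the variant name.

Path from root to Alpha: Zeta -> Alpha
  ancestors of Alpha: {Zeta, Alpha}
Path from root to Lambda: Zeta -> Lambda
  ancestors of Lambda: {Zeta, Lambda}
Common ancestors: {Zeta}
Walk up from Lambda: Lambda (not in ancestors of Alpha), Zeta (in ancestors of Alpha)
Deepest common ancestor (LCA) = Zeta

Answer: Zeta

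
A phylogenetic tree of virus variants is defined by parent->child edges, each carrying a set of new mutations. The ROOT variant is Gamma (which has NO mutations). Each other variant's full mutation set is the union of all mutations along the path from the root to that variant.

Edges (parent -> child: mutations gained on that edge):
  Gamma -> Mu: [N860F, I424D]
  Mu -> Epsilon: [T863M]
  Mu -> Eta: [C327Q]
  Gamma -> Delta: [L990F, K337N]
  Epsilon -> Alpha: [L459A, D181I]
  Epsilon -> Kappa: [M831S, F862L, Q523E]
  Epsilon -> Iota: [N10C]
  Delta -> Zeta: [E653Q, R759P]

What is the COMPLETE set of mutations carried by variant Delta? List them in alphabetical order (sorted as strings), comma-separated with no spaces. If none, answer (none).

At Gamma: gained [] -> total []
At Delta: gained ['L990F', 'K337N'] -> total ['K337N', 'L990F']

Answer: K337N,L990F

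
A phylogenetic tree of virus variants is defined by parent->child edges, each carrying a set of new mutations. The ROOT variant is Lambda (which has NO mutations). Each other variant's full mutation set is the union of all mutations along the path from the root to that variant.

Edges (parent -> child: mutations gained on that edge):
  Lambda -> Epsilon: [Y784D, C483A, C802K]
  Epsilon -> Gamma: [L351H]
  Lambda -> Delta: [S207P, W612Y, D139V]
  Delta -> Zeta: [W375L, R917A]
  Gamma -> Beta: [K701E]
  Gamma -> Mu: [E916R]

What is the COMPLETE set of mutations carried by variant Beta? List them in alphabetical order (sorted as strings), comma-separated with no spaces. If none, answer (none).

At Lambda: gained [] -> total []
At Epsilon: gained ['Y784D', 'C483A', 'C802K'] -> total ['C483A', 'C802K', 'Y784D']
At Gamma: gained ['L351H'] -> total ['C483A', 'C802K', 'L351H', 'Y784D']
At Beta: gained ['K701E'] -> total ['C483A', 'C802K', 'K701E', 'L351H', 'Y784D']

Answer: C483A,C802K,K701E,L351H,Y784D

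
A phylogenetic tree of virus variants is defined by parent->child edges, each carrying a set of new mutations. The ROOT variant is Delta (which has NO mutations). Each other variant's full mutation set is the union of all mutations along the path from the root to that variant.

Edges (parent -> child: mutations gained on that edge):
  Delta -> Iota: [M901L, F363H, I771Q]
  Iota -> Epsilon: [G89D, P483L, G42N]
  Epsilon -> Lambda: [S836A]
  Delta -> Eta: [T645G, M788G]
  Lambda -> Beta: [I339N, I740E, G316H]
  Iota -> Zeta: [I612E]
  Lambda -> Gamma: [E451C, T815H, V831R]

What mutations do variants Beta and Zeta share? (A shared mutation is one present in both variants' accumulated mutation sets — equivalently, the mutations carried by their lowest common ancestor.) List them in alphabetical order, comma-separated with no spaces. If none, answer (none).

Accumulating mutations along path to Beta:
  At Delta: gained [] -> total []
  At Iota: gained ['M901L', 'F363H', 'I771Q'] -> total ['F363H', 'I771Q', 'M901L']
  At Epsilon: gained ['G89D', 'P483L', 'G42N'] -> total ['F363H', 'G42N', 'G89D', 'I771Q', 'M901L', 'P483L']
  At Lambda: gained ['S836A'] -> total ['F363H', 'G42N', 'G89D', 'I771Q', 'M901L', 'P483L', 'S836A']
  At Beta: gained ['I339N', 'I740E', 'G316H'] -> total ['F363H', 'G316H', 'G42N', 'G89D', 'I339N', 'I740E', 'I771Q', 'M901L', 'P483L', 'S836A']
Mutations(Beta) = ['F363H', 'G316H', 'G42N', 'G89D', 'I339N', 'I740E', 'I771Q', 'M901L', 'P483L', 'S836A']
Accumulating mutations along path to Zeta:
  At Delta: gained [] -> total []
  At Iota: gained ['M901L', 'F363H', 'I771Q'] -> total ['F363H', 'I771Q', 'M901L']
  At Zeta: gained ['I612E'] -> total ['F363H', 'I612E', 'I771Q', 'M901L']
Mutations(Zeta) = ['F363H', 'I612E', 'I771Q', 'M901L']
Intersection: ['F363H', 'G316H', 'G42N', 'G89D', 'I339N', 'I740E', 'I771Q', 'M901L', 'P483L', 'S836A'] ∩ ['F363H', 'I612E', 'I771Q', 'M901L'] = ['F363H', 'I771Q', 'M901L']

Answer: F363H,I771Q,M901L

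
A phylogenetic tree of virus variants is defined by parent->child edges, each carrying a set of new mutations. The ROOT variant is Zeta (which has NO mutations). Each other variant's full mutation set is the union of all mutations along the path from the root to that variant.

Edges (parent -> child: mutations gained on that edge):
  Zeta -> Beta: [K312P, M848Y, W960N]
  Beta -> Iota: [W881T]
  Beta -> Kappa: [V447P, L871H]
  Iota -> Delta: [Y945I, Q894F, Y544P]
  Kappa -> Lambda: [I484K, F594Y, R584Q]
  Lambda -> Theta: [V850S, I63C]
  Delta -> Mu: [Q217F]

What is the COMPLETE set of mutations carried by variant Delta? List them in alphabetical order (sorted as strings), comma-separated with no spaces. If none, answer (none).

Answer: K312P,M848Y,Q894F,W881T,W960N,Y544P,Y945I

Derivation:
At Zeta: gained [] -> total []
At Beta: gained ['K312P', 'M848Y', 'W960N'] -> total ['K312P', 'M848Y', 'W960N']
At Iota: gained ['W881T'] -> total ['K312P', 'M848Y', 'W881T', 'W960N']
At Delta: gained ['Y945I', 'Q894F', 'Y544P'] -> total ['K312P', 'M848Y', 'Q894F', 'W881T', 'W960N', 'Y544P', 'Y945I']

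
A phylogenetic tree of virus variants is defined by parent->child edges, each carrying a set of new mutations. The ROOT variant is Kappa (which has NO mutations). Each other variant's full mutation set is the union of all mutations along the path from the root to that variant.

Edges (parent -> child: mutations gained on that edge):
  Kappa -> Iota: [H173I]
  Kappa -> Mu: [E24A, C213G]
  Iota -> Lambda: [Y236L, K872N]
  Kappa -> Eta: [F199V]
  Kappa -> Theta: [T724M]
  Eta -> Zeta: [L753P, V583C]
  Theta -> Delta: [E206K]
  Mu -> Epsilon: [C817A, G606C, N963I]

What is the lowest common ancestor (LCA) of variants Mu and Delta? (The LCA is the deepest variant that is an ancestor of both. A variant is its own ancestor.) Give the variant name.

Path from root to Mu: Kappa -> Mu
  ancestors of Mu: {Kappa, Mu}
Path from root to Delta: Kappa -> Theta -> Delta
  ancestors of Delta: {Kappa, Theta, Delta}
Common ancestors: {Kappa}
Walk up from Delta: Delta (not in ancestors of Mu), Theta (not in ancestors of Mu), Kappa (in ancestors of Mu)
Deepest common ancestor (LCA) = Kappa

Answer: Kappa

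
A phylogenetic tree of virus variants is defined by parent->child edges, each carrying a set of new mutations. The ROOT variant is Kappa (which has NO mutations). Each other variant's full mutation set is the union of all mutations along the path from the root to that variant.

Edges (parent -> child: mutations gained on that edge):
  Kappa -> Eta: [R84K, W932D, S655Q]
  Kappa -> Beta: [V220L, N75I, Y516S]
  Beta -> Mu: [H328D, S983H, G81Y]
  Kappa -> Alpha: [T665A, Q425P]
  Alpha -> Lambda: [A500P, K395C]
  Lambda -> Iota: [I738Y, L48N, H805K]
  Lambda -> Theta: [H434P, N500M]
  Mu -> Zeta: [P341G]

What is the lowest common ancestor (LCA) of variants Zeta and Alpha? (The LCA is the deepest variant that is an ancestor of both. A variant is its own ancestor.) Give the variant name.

Path from root to Zeta: Kappa -> Beta -> Mu -> Zeta
  ancestors of Zeta: {Kappa, Beta, Mu, Zeta}
Path from root to Alpha: Kappa -> Alpha
  ancestors of Alpha: {Kappa, Alpha}
Common ancestors: {Kappa}
Walk up from Alpha: Alpha (not in ancestors of Zeta), Kappa (in ancestors of Zeta)
Deepest common ancestor (LCA) = Kappa

Answer: Kappa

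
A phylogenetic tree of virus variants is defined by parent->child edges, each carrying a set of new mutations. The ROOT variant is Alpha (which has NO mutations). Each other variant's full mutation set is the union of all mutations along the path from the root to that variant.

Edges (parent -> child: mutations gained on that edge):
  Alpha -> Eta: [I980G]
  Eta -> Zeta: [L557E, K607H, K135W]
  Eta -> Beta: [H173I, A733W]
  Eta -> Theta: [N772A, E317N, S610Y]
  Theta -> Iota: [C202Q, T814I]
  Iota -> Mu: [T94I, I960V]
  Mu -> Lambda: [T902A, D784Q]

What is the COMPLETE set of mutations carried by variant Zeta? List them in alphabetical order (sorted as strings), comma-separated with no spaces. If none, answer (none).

At Alpha: gained [] -> total []
At Eta: gained ['I980G'] -> total ['I980G']
At Zeta: gained ['L557E', 'K607H', 'K135W'] -> total ['I980G', 'K135W', 'K607H', 'L557E']

Answer: I980G,K135W,K607H,L557E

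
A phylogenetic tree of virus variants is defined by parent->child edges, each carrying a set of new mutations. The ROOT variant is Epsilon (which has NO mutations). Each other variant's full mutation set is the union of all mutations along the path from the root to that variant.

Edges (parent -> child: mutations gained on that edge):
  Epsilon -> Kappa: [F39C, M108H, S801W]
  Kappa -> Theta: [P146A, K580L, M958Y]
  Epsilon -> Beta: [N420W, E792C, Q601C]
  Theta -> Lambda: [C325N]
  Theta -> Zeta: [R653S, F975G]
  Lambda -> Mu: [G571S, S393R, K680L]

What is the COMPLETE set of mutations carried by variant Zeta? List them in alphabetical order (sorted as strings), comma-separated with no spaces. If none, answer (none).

Answer: F39C,F975G,K580L,M108H,M958Y,P146A,R653S,S801W

Derivation:
At Epsilon: gained [] -> total []
At Kappa: gained ['F39C', 'M108H', 'S801W'] -> total ['F39C', 'M108H', 'S801W']
At Theta: gained ['P146A', 'K580L', 'M958Y'] -> total ['F39C', 'K580L', 'M108H', 'M958Y', 'P146A', 'S801W']
At Zeta: gained ['R653S', 'F975G'] -> total ['F39C', 'F975G', 'K580L', 'M108H', 'M958Y', 'P146A', 'R653S', 'S801W']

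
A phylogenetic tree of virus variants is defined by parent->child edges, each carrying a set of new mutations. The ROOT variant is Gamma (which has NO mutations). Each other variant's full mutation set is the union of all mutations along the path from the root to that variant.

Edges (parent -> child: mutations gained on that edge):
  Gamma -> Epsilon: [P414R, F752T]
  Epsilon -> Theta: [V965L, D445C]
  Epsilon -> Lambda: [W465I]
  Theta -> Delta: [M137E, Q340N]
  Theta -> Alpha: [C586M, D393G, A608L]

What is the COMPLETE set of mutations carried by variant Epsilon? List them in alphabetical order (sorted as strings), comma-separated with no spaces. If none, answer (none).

At Gamma: gained [] -> total []
At Epsilon: gained ['P414R', 'F752T'] -> total ['F752T', 'P414R']

Answer: F752T,P414R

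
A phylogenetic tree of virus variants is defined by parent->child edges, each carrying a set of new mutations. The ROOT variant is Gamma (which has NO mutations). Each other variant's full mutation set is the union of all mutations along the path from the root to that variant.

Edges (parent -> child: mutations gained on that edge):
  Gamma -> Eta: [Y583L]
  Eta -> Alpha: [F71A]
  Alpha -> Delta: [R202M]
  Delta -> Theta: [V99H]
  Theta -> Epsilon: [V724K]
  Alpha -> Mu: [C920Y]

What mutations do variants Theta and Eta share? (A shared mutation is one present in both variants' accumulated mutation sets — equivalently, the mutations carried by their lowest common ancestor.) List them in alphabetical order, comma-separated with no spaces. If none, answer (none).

Accumulating mutations along path to Theta:
  At Gamma: gained [] -> total []
  At Eta: gained ['Y583L'] -> total ['Y583L']
  At Alpha: gained ['F71A'] -> total ['F71A', 'Y583L']
  At Delta: gained ['R202M'] -> total ['F71A', 'R202M', 'Y583L']
  At Theta: gained ['V99H'] -> total ['F71A', 'R202M', 'V99H', 'Y583L']
Mutations(Theta) = ['F71A', 'R202M', 'V99H', 'Y583L']
Accumulating mutations along path to Eta:
  At Gamma: gained [] -> total []
  At Eta: gained ['Y583L'] -> total ['Y583L']
Mutations(Eta) = ['Y583L']
Intersection: ['F71A', 'R202M', 'V99H', 'Y583L'] ∩ ['Y583L'] = ['Y583L']

Answer: Y583L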